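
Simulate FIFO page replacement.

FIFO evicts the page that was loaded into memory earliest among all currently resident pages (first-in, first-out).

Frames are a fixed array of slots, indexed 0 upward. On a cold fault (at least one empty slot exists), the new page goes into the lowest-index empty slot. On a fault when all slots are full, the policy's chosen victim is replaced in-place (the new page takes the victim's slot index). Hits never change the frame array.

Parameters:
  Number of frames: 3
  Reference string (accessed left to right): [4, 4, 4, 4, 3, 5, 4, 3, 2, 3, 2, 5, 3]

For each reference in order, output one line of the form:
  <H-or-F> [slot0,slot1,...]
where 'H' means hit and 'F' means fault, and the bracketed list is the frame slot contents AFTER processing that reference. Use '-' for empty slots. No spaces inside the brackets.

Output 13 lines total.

F [4,-,-]
H [4,-,-]
H [4,-,-]
H [4,-,-]
F [4,3,-]
F [4,3,5]
H [4,3,5]
H [4,3,5]
F [2,3,5]
H [2,3,5]
H [2,3,5]
H [2,3,5]
H [2,3,5]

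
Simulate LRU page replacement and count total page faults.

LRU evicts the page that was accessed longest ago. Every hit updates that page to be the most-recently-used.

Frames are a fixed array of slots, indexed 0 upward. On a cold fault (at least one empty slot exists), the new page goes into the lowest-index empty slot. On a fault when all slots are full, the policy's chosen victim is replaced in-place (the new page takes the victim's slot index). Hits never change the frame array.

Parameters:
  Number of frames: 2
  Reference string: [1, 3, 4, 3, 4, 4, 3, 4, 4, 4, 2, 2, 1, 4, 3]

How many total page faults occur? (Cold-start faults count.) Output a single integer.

Step 0: ref 1 → FAULT, frames=[1,-]
Step 1: ref 3 → FAULT, frames=[1,3]
Step 2: ref 4 → FAULT (evict 1), frames=[4,3]
Step 3: ref 3 → HIT, frames=[4,3]
Step 4: ref 4 → HIT, frames=[4,3]
Step 5: ref 4 → HIT, frames=[4,3]
Step 6: ref 3 → HIT, frames=[4,3]
Step 7: ref 4 → HIT, frames=[4,3]
Step 8: ref 4 → HIT, frames=[4,3]
Step 9: ref 4 → HIT, frames=[4,3]
Step 10: ref 2 → FAULT (evict 3), frames=[4,2]
Step 11: ref 2 → HIT, frames=[4,2]
Step 12: ref 1 → FAULT (evict 4), frames=[1,2]
Step 13: ref 4 → FAULT (evict 2), frames=[1,4]
Step 14: ref 3 → FAULT (evict 1), frames=[3,4]
Total faults: 7

Answer: 7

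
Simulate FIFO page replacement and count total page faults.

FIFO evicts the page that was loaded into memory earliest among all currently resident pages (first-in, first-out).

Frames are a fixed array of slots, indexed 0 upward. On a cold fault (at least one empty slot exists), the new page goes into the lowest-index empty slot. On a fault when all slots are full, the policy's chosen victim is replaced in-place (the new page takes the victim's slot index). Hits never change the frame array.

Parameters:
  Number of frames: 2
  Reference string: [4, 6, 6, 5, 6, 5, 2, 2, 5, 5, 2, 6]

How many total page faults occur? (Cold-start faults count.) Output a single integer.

Step 0: ref 4 → FAULT, frames=[4,-]
Step 1: ref 6 → FAULT, frames=[4,6]
Step 2: ref 6 → HIT, frames=[4,6]
Step 3: ref 5 → FAULT (evict 4), frames=[5,6]
Step 4: ref 6 → HIT, frames=[5,6]
Step 5: ref 5 → HIT, frames=[5,6]
Step 6: ref 2 → FAULT (evict 6), frames=[5,2]
Step 7: ref 2 → HIT, frames=[5,2]
Step 8: ref 5 → HIT, frames=[5,2]
Step 9: ref 5 → HIT, frames=[5,2]
Step 10: ref 2 → HIT, frames=[5,2]
Step 11: ref 6 → FAULT (evict 5), frames=[6,2]
Total faults: 5

Answer: 5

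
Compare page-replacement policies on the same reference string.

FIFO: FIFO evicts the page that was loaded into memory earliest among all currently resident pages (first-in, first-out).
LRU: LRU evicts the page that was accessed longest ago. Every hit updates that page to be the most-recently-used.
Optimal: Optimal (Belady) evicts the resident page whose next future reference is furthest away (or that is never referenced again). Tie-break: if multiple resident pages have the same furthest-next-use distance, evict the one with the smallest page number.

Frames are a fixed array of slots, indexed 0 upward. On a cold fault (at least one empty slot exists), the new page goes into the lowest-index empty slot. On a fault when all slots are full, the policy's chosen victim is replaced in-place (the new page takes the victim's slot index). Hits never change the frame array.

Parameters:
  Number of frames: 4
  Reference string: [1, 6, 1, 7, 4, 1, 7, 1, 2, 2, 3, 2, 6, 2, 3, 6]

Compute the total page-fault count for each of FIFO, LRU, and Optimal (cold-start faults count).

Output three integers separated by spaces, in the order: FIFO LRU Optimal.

Answer: 7 7 6

Derivation:
--- FIFO ---
  step 0: ref 1 -> FAULT, frames=[1,-,-,-] (faults so far: 1)
  step 1: ref 6 -> FAULT, frames=[1,6,-,-] (faults so far: 2)
  step 2: ref 1 -> HIT, frames=[1,6,-,-] (faults so far: 2)
  step 3: ref 7 -> FAULT, frames=[1,6,7,-] (faults so far: 3)
  step 4: ref 4 -> FAULT, frames=[1,6,7,4] (faults so far: 4)
  step 5: ref 1 -> HIT, frames=[1,6,7,4] (faults so far: 4)
  step 6: ref 7 -> HIT, frames=[1,6,7,4] (faults so far: 4)
  step 7: ref 1 -> HIT, frames=[1,6,7,4] (faults so far: 4)
  step 8: ref 2 -> FAULT, evict 1, frames=[2,6,7,4] (faults so far: 5)
  step 9: ref 2 -> HIT, frames=[2,6,7,4] (faults so far: 5)
  step 10: ref 3 -> FAULT, evict 6, frames=[2,3,7,4] (faults so far: 6)
  step 11: ref 2 -> HIT, frames=[2,3,7,4] (faults so far: 6)
  step 12: ref 6 -> FAULT, evict 7, frames=[2,3,6,4] (faults so far: 7)
  step 13: ref 2 -> HIT, frames=[2,3,6,4] (faults so far: 7)
  step 14: ref 3 -> HIT, frames=[2,3,6,4] (faults so far: 7)
  step 15: ref 6 -> HIT, frames=[2,3,6,4] (faults so far: 7)
  FIFO total faults: 7
--- LRU ---
  step 0: ref 1 -> FAULT, frames=[1,-,-,-] (faults so far: 1)
  step 1: ref 6 -> FAULT, frames=[1,6,-,-] (faults so far: 2)
  step 2: ref 1 -> HIT, frames=[1,6,-,-] (faults so far: 2)
  step 3: ref 7 -> FAULT, frames=[1,6,7,-] (faults so far: 3)
  step 4: ref 4 -> FAULT, frames=[1,6,7,4] (faults so far: 4)
  step 5: ref 1 -> HIT, frames=[1,6,7,4] (faults so far: 4)
  step 6: ref 7 -> HIT, frames=[1,6,7,4] (faults so far: 4)
  step 7: ref 1 -> HIT, frames=[1,6,7,4] (faults so far: 4)
  step 8: ref 2 -> FAULT, evict 6, frames=[1,2,7,4] (faults so far: 5)
  step 9: ref 2 -> HIT, frames=[1,2,7,4] (faults so far: 5)
  step 10: ref 3 -> FAULT, evict 4, frames=[1,2,7,3] (faults so far: 6)
  step 11: ref 2 -> HIT, frames=[1,2,7,3] (faults so far: 6)
  step 12: ref 6 -> FAULT, evict 7, frames=[1,2,6,3] (faults so far: 7)
  step 13: ref 2 -> HIT, frames=[1,2,6,3] (faults so far: 7)
  step 14: ref 3 -> HIT, frames=[1,2,6,3] (faults so far: 7)
  step 15: ref 6 -> HIT, frames=[1,2,6,3] (faults so far: 7)
  LRU total faults: 7
--- Optimal ---
  step 0: ref 1 -> FAULT, frames=[1,-,-,-] (faults so far: 1)
  step 1: ref 6 -> FAULT, frames=[1,6,-,-] (faults so far: 2)
  step 2: ref 1 -> HIT, frames=[1,6,-,-] (faults so far: 2)
  step 3: ref 7 -> FAULT, frames=[1,6,7,-] (faults so far: 3)
  step 4: ref 4 -> FAULT, frames=[1,6,7,4] (faults so far: 4)
  step 5: ref 1 -> HIT, frames=[1,6,7,4] (faults so far: 4)
  step 6: ref 7 -> HIT, frames=[1,6,7,4] (faults so far: 4)
  step 7: ref 1 -> HIT, frames=[1,6,7,4] (faults so far: 4)
  step 8: ref 2 -> FAULT, evict 1, frames=[2,6,7,4] (faults so far: 5)
  step 9: ref 2 -> HIT, frames=[2,6,7,4] (faults so far: 5)
  step 10: ref 3 -> FAULT, evict 4, frames=[2,6,7,3] (faults so far: 6)
  step 11: ref 2 -> HIT, frames=[2,6,7,3] (faults so far: 6)
  step 12: ref 6 -> HIT, frames=[2,6,7,3] (faults so far: 6)
  step 13: ref 2 -> HIT, frames=[2,6,7,3] (faults so far: 6)
  step 14: ref 3 -> HIT, frames=[2,6,7,3] (faults so far: 6)
  step 15: ref 6 -> HIT, frames=[2,6,7,3] (faults so far: 6)
  Optimal total faults: 6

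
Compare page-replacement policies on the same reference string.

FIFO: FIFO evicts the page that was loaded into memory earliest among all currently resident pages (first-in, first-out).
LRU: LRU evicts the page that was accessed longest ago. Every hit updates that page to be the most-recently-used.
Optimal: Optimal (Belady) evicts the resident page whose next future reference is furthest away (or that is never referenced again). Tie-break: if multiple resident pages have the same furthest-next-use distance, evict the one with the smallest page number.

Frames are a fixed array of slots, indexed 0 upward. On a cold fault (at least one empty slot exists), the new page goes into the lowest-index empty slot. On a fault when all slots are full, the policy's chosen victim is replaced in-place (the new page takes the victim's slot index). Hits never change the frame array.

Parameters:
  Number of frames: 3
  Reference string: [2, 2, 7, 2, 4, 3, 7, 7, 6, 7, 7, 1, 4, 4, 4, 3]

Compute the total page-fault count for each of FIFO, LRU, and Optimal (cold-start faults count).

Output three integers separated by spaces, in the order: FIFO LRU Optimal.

Answer: 9 9 7

Derivation:
--- FIFO ---
  step 0: ref 2 -> FAULT, frames=[2,-,-] (faults so far: 1)
  step 1: ref 2 -> HIT, frames=[2,-,-] (faults so far: 1)
  step 2: ref 7 -> FAULT, frames=[2,7,-] (faults so far: 2)
  step 3: ref 2 -> HIT, frames=[2,7,-] (faults so far: 2)
  step 4: ref 4 -> FAULT, frames=[2,7,4] (faults so far: 3)
  step 5: ref 3 -> FAULT, evict 2, frames=[3,7,4] (faults so far: 4)
  step 6: ref 7 -> HIT, frames=[3,7,4] (faults so far: 4)
  step 7: ref 7 -> HIT, frames=[3,7,4] (faults so far: 4)
  step 8: ref 6 -> FAULT, evict 7, frames=[3,6,4] (faults so far: 5)
  step 9: ref 7 -> FAULT, evict 4, frames=[3,6,7] (faults so far: 6)
  step 10: ref 7 -> HIT, frames=[3,6,7] (faults so far: 6)
  step 11: ref 1 -> FAULT, evict 3, frames=[1,6,7] (faults so far: 7)
  step 12: ref 4 -> FAULT, evict 6, frames=[1,4,7] (faults so far: 8)
  step 13: ref 4 -> HIT, frames=[1,4,7] (faults so far: 8)
  step 14: ref 4 -> HIT, frames=[1,4,7] (faults so far: 8)
  step 15: ref 3 -> FAULT, evict 7, frames=[1,4,3] (faults so far: 9)
  FIFO total faults: 9
--- LRU ---
  step 0: ref 2 -> FAULT, frames=[2,-,-] (faults so far: 1)
  step 1: ref 2 -> HIT, frames=[2,-,-] (faults so far: 1)
  step 2: ref 7 -> FAULT, frames=[2,7,-] (faults so far: 2)
  step 3: ref 2 -> HIT, frames=[2,7,-] (faults so far: 2)
  step 4: ref 4 -> FAULT, frames=[2,7,4] (faults so far: 3)
  step 5: ref 3 -> FAULT, evict 7, frames=[2,3,4] (faults so far: 4)
  step 6: ref 7 -> FAULT, evict 2, frames=[7,3,4] (faults so far: 5)
  step 7: ref 7 -> HIT, frames=[7,3,4] (faults so far: 5)
  step 8: ref 6 -> FAULT, evict 4, frames=[7,3,6] (faults so far: 6)
  step 9: ref 7 -> HIT, frames=[7,3,6] (faults so far: 6)
  step 10: ref 7 -> HIT, frames=[7,3,6] (faults so far: 6)
  step 11: ref 1 -> FAULT, evict 3, frames=[7,1,6] (faults so far: 7)
  step 12: ref 4 -> FAULT, evict 6, frames=[7,1,4] (faults so far: 8)
  step 13: ref 4 -> HIT, frames=[7,1,4] (faults so far: 8)
  step 14: ref 4 -> HIT, frames=[7,1,4] (faults so far: 8)
  step 15: ref 3 -> FAULT, evict 7, frames=[3,1,4] (faults so far: 9)
  LRU total faults: 9
--- Optimal ---
  step 0: ref 2 -> FAULT, frames=[2,-,-] (faults so far: 1)
  step 1: ref 2 -> HIT, frames=[2,-,-] (faults so far: 1)
  step 2: ref 7 -> FAULT, frames=[2,7,-] (faults so far: 2)
  step 3: ref 2 -> HIT, frames=[2,7,-] (faults so far: 2)
  step 4: ref 4 -> FAULT, frames=[2,7,4] (faults so far: 3)
  step 5: ref 3 -> FAULT, evict 2, frames=[3,7,4] (faults so far: 4)
  step 6: ref 7 -> HIT, frames=[3,7,4] (faults so far: 4)
  step 7: ref 7 -> HIT, frames=[3,7,4] (faults so far: 4)
  step 8: ref 6 -> FAULT, evict 3, frames=[6,7,4] (faults so far: 5)
  step 9: ref 7 -> HIT, frames=[6,7,4] (faults so far: 5)
  step 10: ref 7 -> HIT, frames=[6,7,4] (faults so far: 5)
  step 11: ref 1 -> FAULT, evict 6, frames=[1,7,4] (faults so far: 6)
  step 12: ref 4 -> HIT, frames=[1,7,4] (faults so far: 6)
  step 13: ref 4 -> HIT, frames=[1,7,4] (faults so far: 6)
  step 14: ref 4 -> HIT, frames=[1,7,4] (faults so far: 6)
  step 15: ref 3 -> FAULT, evict 1, frames=[3,7,4] (faults so far: 7)
  Optimal total faults: 7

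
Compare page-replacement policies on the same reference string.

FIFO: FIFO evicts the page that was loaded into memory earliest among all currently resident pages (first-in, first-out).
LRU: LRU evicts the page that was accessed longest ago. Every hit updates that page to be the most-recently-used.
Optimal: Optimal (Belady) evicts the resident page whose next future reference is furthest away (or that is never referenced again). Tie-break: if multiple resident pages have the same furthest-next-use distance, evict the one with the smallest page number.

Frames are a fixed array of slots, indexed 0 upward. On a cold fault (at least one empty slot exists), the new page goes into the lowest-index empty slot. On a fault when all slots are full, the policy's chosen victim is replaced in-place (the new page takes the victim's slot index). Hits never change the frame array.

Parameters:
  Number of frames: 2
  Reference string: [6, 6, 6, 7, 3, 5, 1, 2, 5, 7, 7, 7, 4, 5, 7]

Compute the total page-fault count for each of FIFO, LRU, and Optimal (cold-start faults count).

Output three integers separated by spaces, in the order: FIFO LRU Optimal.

--- FIFO ---
  step 0: ref 6 -> FAULT, frames=[6,-] (faults so far: 1)
  step 1: ref 6 -> HIT, frames=[6,-] (faults so far: 1)
  step 2: ref 6 -> HIT, frames=[6,-] (faults so far: 1)
  step 3: ref 7 -> FAULT, frames=[6,7] (faults so far: 2)
  step 4: ref 3 -> FAULT, evict 6, frames=[3,7] (faults so far: 3)
  step 5: ref 5 -> FAULT, evict 7, frames=[3,5] (faults so far: 4)
  step 6: ref 1 -> FAULT, evict 3, frames=[1,5] (faults so far: 5)
  step 7: ref 2 -> FAULT, evict 5, frames=[1,2] (faults so far: 6)
  step 8: ref 5 -> FAULT, evict 1, frames=[5,2] (faults so far: 7)
  step 9: ref 7 -> FAULT, evict 2, frames=[5,7] (faults so far: 8)
  step 10: ref 7 -> HIT, frames=[5,7] (faults so far: 8)
  step 11: ref 7 -> HIT, frames=[5,7] (faults so far: 8)
  step 12: ref 4 -> FAULT, evict 5, frames=[4,7] (faults so far: 9)
  step 13: ref 5 -> FAULT, evict 7, frames=[4,5] (faults so far: 10)
  step 14: ref 7 -> FAULT, evict 4, frames=[7,5] (faults so far: 11)
  FIFO total faults: 11
--- LRU ---
  step 0: ref 6 -> FAULT, frames=[6,-] (faults so far: 1)
  step 1: ref 6 -> HIT, frames=[6,-] (faults so far: 1)
  step 2: ref 6 -> HIT, frames=[6,-] (faults so far: 1)
  step 3: ref 7 -> FAULT, frames=[6,7] (faults so far: 2)
  step 4: ref 3 -> FAULT, evict 6, frames=[3,7] (faults so far: 3)
  step 5: ref 5 -> FAULT, evict 7, frames=[3,5] (faults so far: 4)
  step 6: ref 1 -> FAULT, evict 3, frames=[1,5] (faults so far: 5)
  step 7: ref 2 -> FAULT, evict 5, frames=[1,2] (faults so far: 6)
  step 8: ref 5 -> FAULT, evict 1, frames=[5,2] (faults so far: 7)
  step 9: ref 7 -> FAULT, evict 2, frames=[5,7] (faults so far: 8)
  step 10: ref 7 -> HIT, frames=[5,7] (faults so far: 8)
  step 11: ref 7 -> HIT, frames=[5,7] (faults so far: 8)
  step 12: ref 4 -> FAULT, evict 5, frames=[4,7] (faults so far: 9)
  step 13: ref 5 -> FAULT, evict 7, frames=[4,5] (faults so far: 10)
  step 14: ref 7 -> FAULT, evict 4, frames=[7,5] (faults so far: 11)
  LRU total faults: 11
--- Optimal ---
  step 0: ref 6 -> FAULT, frames=[6,-] (faults so far: 1)
  step 1: ref 6 -> HIT, frames=[6,-] (faults so far: 1)
  step 2: ref 6 -> HIT, frames=[6,-] (faults so far: 1)
  step 3: ref 7 -> FAULT, frames=[6,7] (faults so far: 2)
  step 4: ref 3 -> FAULT, evict 6, frames=[3,7] (faults so far: 3)
  step 5: ref 5 -> FAULT, evict 3, frames=[5,7] (faults so far: 4)
  step 6: ref 1 -> FAULT, evict 7, frames=[5,1] (faults so far: 5)
  step 7: ref 2 -> FAULT, evict 1, frames=[5,2] (faults so far: 6)
  step 8: ref 5 -> HIT, frames=[5,2] (faults so far: 6)
  step 9: ref 7 -> FAULT, evict 2, frames=[5,7] (faults so far: 7)
  step 10: ref 7 -> HIT, frames=[5,7] (faults so far: 7)
  step 11: ref 7 -> HIT, frames=[5,7] (faults so far: 7)
  step 12: ref 4 -> FAULT, evict 7, frames=[5,4] (faults so far: 8)
  step 13: ref 5 -> HIT, frames=[5,4] (faults so far: 8)
  step 14: ref 7 -> FAULT, evict 4, frames=[5,7] (faults so far: 9)
  Optimal total faults: 9

Answer: 11 11 9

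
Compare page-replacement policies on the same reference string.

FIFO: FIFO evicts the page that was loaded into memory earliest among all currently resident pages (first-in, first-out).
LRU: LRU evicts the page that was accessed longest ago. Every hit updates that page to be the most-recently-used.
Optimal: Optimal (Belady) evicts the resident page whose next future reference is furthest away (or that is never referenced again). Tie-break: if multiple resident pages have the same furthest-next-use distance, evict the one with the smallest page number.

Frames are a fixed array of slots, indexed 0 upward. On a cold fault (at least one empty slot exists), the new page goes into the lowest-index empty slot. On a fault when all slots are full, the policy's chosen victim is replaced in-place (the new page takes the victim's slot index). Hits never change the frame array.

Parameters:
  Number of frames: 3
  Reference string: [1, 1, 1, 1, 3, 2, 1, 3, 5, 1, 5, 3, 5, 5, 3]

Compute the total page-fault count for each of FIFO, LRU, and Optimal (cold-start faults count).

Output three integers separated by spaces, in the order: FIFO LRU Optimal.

--- FIFO ---
  step 0: ref 1 -> FAULT, frames=[1,-,-] (faults so far: 1)
  step 1: ref 1 -> HIT, frames=[1,-,-] (faults so far: 1)
  step 2: ref 1 -> HIT, frames=[1,-,-] (faults so far: 1)
  step 3: ref 1 -> HIT, frames=[1,-,-] (faults so far: 1)
  step 4: ref 3 -> FAULT, frames=[1,3,-] (faults so far: 2)
  step 5: ref 2 -> FAULT, frames=[1,3,2] (faults so far: 3)
  step 6: ref 1 -> HIT, frames=[1,3,2] (faults so far: 3)
  step 7: ref 3 -> HIT, frames=[1,3,2] (faults so far: 3)
  step 8: ref 5 -> FAULT, evict 1, frames=[5,3,2] (faults so far: 4)
  step 9: ref 1 -> FAULT, evict 3, frames=[5,1,2] (faults so far: 5)
  step 10: ref 5 -> HIT, frames=[5,1,2] (faults so far: 5)
  step 11: ref 3 -> FAULT, evict 2, frames=[5,1,3] (faults so far: 6)
  step 12: ref 5 -> HIT, frames=[5,1,3] (faults so far: 6)
  step 13: ref 5 -> HIT, frames=[5,1,3] (faults so far: 6)
  step 14: ref 3 -> HIT, frames=[5,1,3] (faults so far: 6)
  FIFO total faults: 6
--- LRU ---
  step 0: ref 1 -> FAULT, frames=[1,-,-] (faults so far: 1)
  step 1: ref 1 -> HIT, frames=[1,-,-] (faults so far: 1)
  step 2: ref 1 -> HIT, frames=[1,-,-] (faults so far: 1)
  step 3: ref 1 -> HIT, frames=[1,-,-] (faults so far: 1)
  step 4: ref 3 -> FAULT, frames=[1,3,-] (faults so far: 2)
  step 5: ref 2 -> FAULT, frames=[1,3,2] (faults so far: 3)
  step 6: ref 1 -> HIT, frames=[1,3,2] (faults so far: 3)
  step 7: ref 3 -> HIT, frames=[1,3,2] (faults so far: 3)
  step 8: ref 5 -> FAULT, evict 2, frames=[1,3,5] (faults so far: 4)
  step 9: ref 1 -> HIT, frames=[1,3,5] (faults so far: 4)
  step 10: ref 5 -> HIT, frames=[1,3,5] (faults so far: 4)
  step 11: ref 3 -> HIT, frames=[1,3,5] (faults so far: 4)
  step 12: ref 5 -> HIT, frames=[1,3,5] (faults so far: 4)
  step 13: ref 5 -> HIT, frames=[1,3,5] (faults so far: 4)
  step 14: ref 3 -> HIT, frames=[1,3,5] (faults so far: 4)
  LRU total faults: 4
--- Optimal ---
  step 0: ref 1 -> FAULT, frames=[1,-,-] (faults so far: 1)
  step 1: ref 1 -> HIT, frames=[1,-,-] (faults so far: 1)
  step 2: ref 1 -> HIT, frames=[1,-,-] (faults so far: 1)
  step 3: ref 1 -> HIT, frames=[1,-,-] (faults so far: 1)
  step 4: ref 3 -> FAULT, frames=[1,3,-] (faults so far: 2)
  step 5: ref 2 -> FAULT, frames=[1,3,2] (faults so far: 3)
  step 6: ref 1 -> HIT, frames=[1,3,2] (faults so far: 3)
  step 7: ref 3 -> HIT, frames=[1,3,2] (faults so far: 3)
  step 8: ref 5 -> FAULT, evict 2, frames=[1,3,5] (faults so far: 4)
  step 9: ref 1 -> HIT, frames=[1,3,5] (faults so far: 4)
  step 10: ref 5 -> HIT, frames=[1,3,5] (faults so far: 4)
  step 11: ref 3 -> HIT, frames=[1,3,5] (faults so far: 4)
  step 12: ref 5 -> HIT, frames=[1,3,5] (faults so far: 4)
  step 13: ref 5 -> HIT, frames=[1,3,5] (faults so far: 4)
  step 14: ref 3 -> HIT, frames=[1,3,5] (faults so far: 4)
  Optimal total faults: 4

Answer: 6 4 4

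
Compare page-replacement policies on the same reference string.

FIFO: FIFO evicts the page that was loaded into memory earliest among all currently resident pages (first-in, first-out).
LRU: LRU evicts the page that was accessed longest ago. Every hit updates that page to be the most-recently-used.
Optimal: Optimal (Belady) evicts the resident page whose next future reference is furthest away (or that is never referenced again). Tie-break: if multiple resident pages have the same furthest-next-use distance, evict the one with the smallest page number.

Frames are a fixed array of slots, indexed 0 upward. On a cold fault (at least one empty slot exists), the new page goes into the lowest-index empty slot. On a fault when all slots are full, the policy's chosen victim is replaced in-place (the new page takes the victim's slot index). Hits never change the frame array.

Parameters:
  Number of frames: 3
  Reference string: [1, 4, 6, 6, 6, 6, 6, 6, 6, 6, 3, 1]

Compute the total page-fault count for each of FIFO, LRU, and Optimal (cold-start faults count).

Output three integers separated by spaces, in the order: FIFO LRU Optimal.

Answer: 5 5 4

Derivation:
--- FIFO ---
  step 0: ref 1 -> FAULT, frames=[1,-,-] (faults so far: 1)
  step 1: ref 4 -> FAULT, frames=[1,4,-] (faults so far: 2)
  step 2: ref 6 -> FAULT, frames=[1,4,6] (faults so far: 3)
  step 3: ref 6 -> HIT, frames=[1,4,6] (faults so far: 3)
  step 4: ref 6 -> HIT, frames=[1,4,6] (faults so far: 3)
  step 5: ref 6 -> HIT, frames=[1,4,6] (faults so far: 3)
  step 6: ref 6 -> HIT, frames=[1,4,6] (faults so far: 3)
  step 7: ref 6 -> HIT, frames=[1,4,6] (faults so far: 3)
  step 8: ref 6 -> HIT, frames=[1,4,6] (faults so far: 3)
  step 9: ref 6 -> HIT, frames=[1,4,6] (faults so far: 3)
  step 10: ref 3 -> FAULT, evict 1, frames=[3,4,6] (faults so far: 4)
  step 11: ref 1 -> FAULT, evict 4, frames=[3,1,6] (faults so far: 5)
  FIFO total faults: 5
--- LRU ---
  step 0: ref 1 -> FAULT, frames=[1,-,-] (faults so far: 1)
  step 1: ref 4 -> FAULT, frames=[1,4,-] (faults so far: 2)
  step 2: ref 6 -> FAULT, frames=[1,4,6] (faults so far: 3)
  step 3: ref 6 -> HIT, frames=[1,4,6] (faults so far: 3)
  step 4: ref 6 -> HIT, frames=[1,4,6] (faults so far: 3)
  step 5: ref 6 -> HIT, frames=[1,4,6] (faults so far: 3)
  step 6: ref 6 -> HIT, frames=[1,4,6] (faults so far: 3)
  step 7: ref 6 -> HIT, frames=[1,4,6] (faults so far: 3)
  step 8: ref 6 -> HIT, frames=[1,4,6] (faults so far: 3)
  step 9: ref 6 -> HIT, frames=[1,4,6] (faults so far: 3)
  step 10: ref 3 -> FAULT, evict 1, frames=[3,4,6] (faults so far: 4)
  step 11: ref 1 -> FAULT, evict 4, frames=[3,1,6] (faults so far: 5)
  LRU total faults: 5
--- Optimal ---
  step 0: ref 1 -> FAULT, frames=[1,-,-] (faults so far: 1)
  step 1: ref 4 -> FAULT, frames=[1,4,-] (faults so far: 2)
  step 2: ref 6 -> FAULT, frames=[1,4,6] (faults so far: 3)
  step 3: ref 6 -> HIT, frames=[1,4,6] (faults so far: 3)
  step 4: ref 6 -> HIT, frames=[1,4,6] (faults so far: 3)
  step 5: ref 6 -> HIT, frames=[1,4,6] (faults so far: 3)
  step 6: ref 6 -> HIT, frames=[1,4,6] (faults so far: 3)
  step 7: ref 6 -> HIT, frames=[1,4,6] (faults so far: 3)
  step 8: ref 6 -> HIT, frames=[1,4,6] (faults so far: 3)
  step 9: ref 6 -> HIT, frames=[1,4,6] (faults so far: 3)
  step 10: ref 3 -> FAULT, evict 4, frames=[1,3,6] (faults so far: 4)
  step 11: ref 1 -> HIT, frames=[1,3,6] (faults so far: 4)
  Optimal total faults: 4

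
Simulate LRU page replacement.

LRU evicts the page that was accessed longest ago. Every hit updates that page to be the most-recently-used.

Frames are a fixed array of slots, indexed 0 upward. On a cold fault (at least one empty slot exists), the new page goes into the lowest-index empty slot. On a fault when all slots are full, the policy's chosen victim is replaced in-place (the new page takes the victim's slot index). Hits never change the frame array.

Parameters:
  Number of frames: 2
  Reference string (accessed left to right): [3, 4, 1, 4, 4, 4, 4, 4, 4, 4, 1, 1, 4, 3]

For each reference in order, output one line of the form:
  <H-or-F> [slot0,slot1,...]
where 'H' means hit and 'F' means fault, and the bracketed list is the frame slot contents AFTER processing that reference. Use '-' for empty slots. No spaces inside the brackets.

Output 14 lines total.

F [3,-]
F [3,4]
F [1,4]
H [1,4]
H [1,4]
H [1,4]
H [1,4]
H [1,4]
H [1,4]
H [1,4]
H [1,4]
H [1,4]
H [1,4]
F [3,4]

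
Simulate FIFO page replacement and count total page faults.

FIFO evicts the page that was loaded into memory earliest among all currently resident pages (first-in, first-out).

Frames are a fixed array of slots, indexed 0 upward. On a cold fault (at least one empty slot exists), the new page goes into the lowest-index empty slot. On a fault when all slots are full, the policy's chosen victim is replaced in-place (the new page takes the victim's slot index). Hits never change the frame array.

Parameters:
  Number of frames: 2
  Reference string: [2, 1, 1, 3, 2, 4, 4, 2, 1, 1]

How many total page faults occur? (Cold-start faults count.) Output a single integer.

Step 0: ref 2 → FAULT, frames=[2,-]
Step 1: ref 1 → FAULT, frames=[2,1]
Step 2: ref 1 → HIT, frames=[2,1]
Step 3: ref 3 → FAULT (evict 2), frames=[3,1]
Step 4: ref 2 → FAULT (evict 1), frames=[3,2]
Step 5: ref 4 → FAULT (evict 3), frames=[4,2]
Step 6: ref 4 → HIT, frames=[4,2]
Step 7: ref 2 → HIT, frames=[4,2]
Step 8: ref 1 → FAULT (evict 2), frames=[4,1]
Step 9: ref 1 → HIT, frames=[4,1]
Total faults: 6

Answer: 6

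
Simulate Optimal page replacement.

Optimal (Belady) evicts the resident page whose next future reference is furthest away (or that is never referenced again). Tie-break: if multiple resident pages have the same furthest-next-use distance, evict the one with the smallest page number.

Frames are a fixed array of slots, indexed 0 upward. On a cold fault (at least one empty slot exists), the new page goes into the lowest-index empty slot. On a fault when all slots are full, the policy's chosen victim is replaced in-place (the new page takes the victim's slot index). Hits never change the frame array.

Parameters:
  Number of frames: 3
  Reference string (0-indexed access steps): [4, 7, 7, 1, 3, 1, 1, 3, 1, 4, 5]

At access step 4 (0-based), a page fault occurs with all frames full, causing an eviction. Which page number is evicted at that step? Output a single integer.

Step 0: ref 4 -> FAULT, frames=[4,-,-]
Step 1: ref 7 -> FAULT, frames=[4,7,-]
Step 2: ref 7 -> HIT, frames=[4,7,-]
Step 3: ref 1 -> FAULT, frames=[4,7,1]
Step 4: ref 3 -> FAULT, evict 7, frames=[4,3,1]
At step 4: evicted page 7

Answer: 7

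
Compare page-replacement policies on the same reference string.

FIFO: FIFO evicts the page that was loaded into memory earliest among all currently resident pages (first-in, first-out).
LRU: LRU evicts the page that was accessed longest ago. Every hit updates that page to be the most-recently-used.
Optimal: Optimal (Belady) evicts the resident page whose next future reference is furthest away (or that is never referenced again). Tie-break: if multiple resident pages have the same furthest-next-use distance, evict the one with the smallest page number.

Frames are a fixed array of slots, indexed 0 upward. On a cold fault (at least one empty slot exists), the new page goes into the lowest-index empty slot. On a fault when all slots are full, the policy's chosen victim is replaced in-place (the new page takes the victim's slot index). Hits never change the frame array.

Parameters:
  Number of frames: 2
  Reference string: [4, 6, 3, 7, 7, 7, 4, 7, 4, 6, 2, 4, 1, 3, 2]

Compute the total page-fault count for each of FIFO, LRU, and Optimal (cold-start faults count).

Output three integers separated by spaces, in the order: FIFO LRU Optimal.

--- FIFO ---
  step 0: ref 4 -> FAULT, frames=[4,-] (faults so far: 1)
  step 1: ref 6 -> FAULT, frames=[4,6] (faults so far: 2)
  step 2: ref 3 -> FAULT, evict 4, frames=[3,6] (faults so far: 3)
  step 3: ref 7 -> FAULT, evict 6, frames=[3,7] (faults so far: 4)
  step 4: ref 7 -> HIT, frames=[3,7] (faults so far: 4)
  step 5: ref 7 -> HIT, frames=[3,7] (faults so far: 4)
  step 6: ref 4 -> FAULT, evict 3, frames=[4,7] (faults so far: 5)
  step 7: ref 7 -> HIT, frames=[4,7] (faults so far: 5)
  step 8: ref 4 -> HIT, frames=[4,7] (faults so far: 5)
  step 9: ref 6 -> FAULT, evict 7, frames=[4,6] (faults so far: 6)
  step 10: ref 2 -> FAULT, evict 4, frames=[2,6] (faults so far: 7)
  step 11: ref 4 -> FAULT, evict 6, frames=[2,4] (faults so far: 8)
  step 12: ref 1 -> FAULT, evict 2, frames=[1,4] (faults so far: 9)
  step 13: ref 3 -> FAULT, evict 4, frames=[1,3] (faults so far: 10)
  step 14: ref 2 -> FAULT, evict 1, frames=[2,3] (faults so far: 11)
  FIFO total faults: 11
--- LRU ---
  step 0: ref 4 -> FAULT, frames=[4,-] (faults so far: 1)
  step 1: ref 6 -> FAULT, frames=[4,6] (faults so far: 2)
  step 2: ref 3 -> FAULT, evict 4, frames=[3,6] (faults so far: 3)
  step 3: ref 7 -> FAULT, evict 6, frames=[3,7] (faults so far: 4)
  step 4: ref 7 -> HIT, frames=[3,7] (faults so far: 4)
  step 5: ref 7 -> HIT, frames=[3,7] (faults so far: 4)
  step 6: ref 4 -> FAULT, evict 3, frames=[4,7] (faults so far: 5)
  step 7: ref 7 -> HIT, frames=[4,7] (faults so far: 5)
  step 8: ref 4 -> HIT, frames=[4,7] (faults so far: 5)
  step 9: ref 6 -> FAULT, evict 7, frames=[4,6] (faults so far: 6)
  step 10: ref 2 -> FAULT, evict 4, frames=[2,6] (faults so far: 7)
  step 11: ref 4 -> FAULT, evict 6, frames=[2,4] (faults so far: 8)
  step 12: ref 1 -> FAULT, evict 2, frames=[1,4] (faults so far: 9)
  step 13: ref 3 -> FAULT, evict 4, frames=[1,3] (faults so far: 10)
  step 14: ref 2 -> FAULT, evict 1, frames=[2,3] (faults so far: 11)
  LRU total faults: 11
--- Optimal ---
  step 0: ref 4 -> FAULT, frames=[4,-] (faults so far: 1)
  step 1: ref 6 -> FAULT, frames=[4,6] (faults so far: 2)
  step 2: ref 3 -> FAULT, evict 6, frames=[4,3] (faults so far: 3)
  step 3: ref 7 -> FAULT, evict 3, frames=[4,7] (faults so far: 4)
  step 4: ref 7 -> HIT, frames=[4,7] (faults so far: 4)
  step 5: ref 7 -> HIT, frames=[4,7] (faults so far: 4)
  step 6: ref 4 -> HIT, frames=[4,7] (faults so far: 4)
  step 7: ref 7 -> HIT, frames=[4,7] (faults so far: 4)
  step 8: ref 4 -> HIT, frames=[4,7] (faults so far: 4)
  step 9: ref 6 -> FAULT, evict 7, frames=[4,6] (faults so far: 5)
  step 10: ref 2 -> FAULT, evict 6, frames=[4,2] (faults so far: 6)
  step 11: ref 4 -> HIT, frames=[4,2] (faults so far: 6)
  step 12: ref 1 -> FAULT, evict 4, frames=[1,2] (faults so far: 7)
  step 13: ref 3 -> FAULT, evict 1, frames=[3,2] (faults so far: 8)
  step 14: ref 2 -> HIT, frames=[3,2] (faults so far: 8)
  Optimal total faults: 8

Answer: 11 11 8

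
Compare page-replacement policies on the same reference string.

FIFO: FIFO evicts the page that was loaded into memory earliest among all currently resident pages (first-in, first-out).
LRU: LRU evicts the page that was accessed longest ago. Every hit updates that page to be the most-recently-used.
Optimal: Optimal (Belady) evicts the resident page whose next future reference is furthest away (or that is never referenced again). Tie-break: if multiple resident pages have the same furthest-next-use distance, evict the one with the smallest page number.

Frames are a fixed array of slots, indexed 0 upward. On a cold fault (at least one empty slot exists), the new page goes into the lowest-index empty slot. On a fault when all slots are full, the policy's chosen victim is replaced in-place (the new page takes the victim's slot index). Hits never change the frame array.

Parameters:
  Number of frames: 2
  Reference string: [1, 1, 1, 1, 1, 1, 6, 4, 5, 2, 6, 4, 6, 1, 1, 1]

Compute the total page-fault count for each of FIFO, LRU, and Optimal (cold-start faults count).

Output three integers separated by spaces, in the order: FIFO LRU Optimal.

Answer: 8 8 7

Derivation:
--- FIFO ---
  step 0: ref 1 -> FAULT, frames=[1,-] (faults so far: 1)
  step 1: ref 1 -> HIT, frames=[1,-] (faults so far: 1)
  step 2: ref 1 -> HIT, frames=[1,-] (faults so far: 1)
  step 3: ref 1 -> HIT, frames=[1,-] (faults so far: 1)
  step 4: ref 1 -> HIT, frames=[1,-] (faults so far: 1)
  step 5: ref 1 -> HIT, frames=[1,-] (faults so far: 1)
  step 6: ref 6 -> FAULT, frames=[1,6] (faults so far: 2)
  step 7: ref 4 -> FAULT, evict 1, frames=[4,6] (faults so far: 3)
  step 8: ref 5 -> FAULT, evict 6, frames=[4,5] (faults so far: 4)
  step 9: ref 2 -> FAULT, evict 4, frames=[2,5] (faults so far: 5)
  step 10: ref 6 -> FAULT, evict 5, frames=[2,6] (faults so far: 6)
  step 11: ref 4 -> FAULT, evict 2, frames=[4,6] (faults so far: 7)
  step 12: ref 6 -> HIT, frames=[4,6] (faults so far: 7)
  step 13: ref 1 -> FAULT, evict 6, frames=[4,1] (faults so far: 8)
  step 14: ref 1 -> HIT, frames=[4,1] (faults so far: 8)
  step 15: ref 1 -> HIT, frames=[4,1] (faults so far: 8)
  FIFO total faults: 8
--- LRU ---
  step 0: ref 1 -> FAULT, frames=[1,-] (faults so far: 1)
  step 1: ref 1 -> HIT, frames=[1,-] (faults so far: 1)
  step 2: ref 1 -> HIT, frames=[1,-] (faults so far: 1)
  step 3: ref 1 -> HIT, frames=[1,-] (faults so far: 1)
  step 4: ref 1 -> HIT, frames=[1,-] (faults so far: 1)
  step 5: ref 1 -> HIT, frames=[1,-] (faults so far: 1)
  step 6: ref 6 -> FAULT, frames=[1,6] (faults so far: 2)
  step 7: ref 4 -> FAULT, evict 1, frames=[4,6] (faults so far: 3)
  step 8: ref 5 -> FAULT, evict 6, frames=[4,5] (faults so far: 4)
  step 9: ref 2 -> FAULT, evict 4, frames=[2,5] (faults so far: 5)
  step 10: ref 6 -> FAULT, evict 5, frames=[2,6] (faults so far: 6)
  step 11: ref 4 -> FAULT, evict 2, frames=[4,6] (faults so far: 7)
  step 12: ref 6 -> HIT, frames=[4,6] (faults so far: 7)
  step 13: ref 1 -> FAULT, evict 4, frames=[1,6] (faults so far: 8)
  step 14: ref 1 -> HIT, frames=[1,6] (faults so far: 8)
  step 15: ref 1 -> HIT, frames=[1,6] (faults so far: 8)
  LRU total faults: 8
--- Optimal ---
  step 0: ref 1 -> FAULT, frames=[1,-] (faults so far: 1)
  step 1: ref 1 -> HIT, frames=[1,-] (faults so far: 1)
  step 2: ref 1 -> HIT, frames=[1,-] (faults so far: 1)
  step 3: ref 1 -> HIT, frames=[1,-] (faults so far: 1)
  step 4: ref 1 -> HIT, frames=[1,-] (faults so far: 1)
  step 5: ref 1 -> HIT, frames=[1,-] (faults so far: 1)
  step 6: ref 6 -> FAULT, frames=[1,6] (faults so far: 2)
  step 7: ref 4 -> FAULT, evict 1, frames=[4,6] (faults so far: 3)
  step 8: ref 5 -> FAULT, evict 4, frames=[5,6] (faults so far: 4)
  step 9: ref 2 -> FAULT, evict 5, frames=[2,6] (faults so far: 5)
  step 10: ref 6 -> HIT, frames=[2,6] (faults so far: 5)
  step 11: ref 4 -> FAULT, evict 2, frames=[4,6] (faults so far: 6)
  step 12: ref 6 -> HIT, frames=[4,6] (faults so far: 6)
  step 13: ref 1 -> FAULT, evict 4, frames=[1,6] (faults so far: 7)
  step 14: ref 1 -> HIT, frames=[1,6] (faults so far: 7)
  step 15: ref 1 -> HIT, frames=[1,6] (faults so far: 7)
  Optimal total faults: 7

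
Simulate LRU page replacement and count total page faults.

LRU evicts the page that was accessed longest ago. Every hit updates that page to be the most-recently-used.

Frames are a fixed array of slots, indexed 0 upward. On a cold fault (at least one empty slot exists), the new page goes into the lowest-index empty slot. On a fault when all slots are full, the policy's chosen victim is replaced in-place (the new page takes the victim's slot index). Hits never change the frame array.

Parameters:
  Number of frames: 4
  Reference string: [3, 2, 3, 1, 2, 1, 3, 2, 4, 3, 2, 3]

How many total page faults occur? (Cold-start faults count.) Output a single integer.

Answer: 4

Derivation:
Step 0: ref 3 → FAULT, frames=[3,-,-,-]
Step 1: ref 2 → FAULT, frames=[3,2,-,-]
Step 2: ref 3 → HIT, frames=[3,2,-,-]
Step 3: ref 1 → FAULT, frames=[3,2,1,-]
Step 4: ref 2 → HIT, frames=[3,2,1,-]
Step 5: ref 1 → HIT, frames=[3,2,1,-]
Step 6: ref 3 → HIT, frames=[3,2,1,-]
Step 7: ref 2 → HIT, frames=[3,2,1,-]
Step 8: ref 4 → FAULT, frames=[3,2,1,4]
Step 9: ref 3 → HIT, frames=[3,2,1,4]
Step 10: ref 2 → HIT, frames=[3,2,1,4]
Step 11: ref 3 → HIT, frames=[3,2,1,4]
Total faults: 4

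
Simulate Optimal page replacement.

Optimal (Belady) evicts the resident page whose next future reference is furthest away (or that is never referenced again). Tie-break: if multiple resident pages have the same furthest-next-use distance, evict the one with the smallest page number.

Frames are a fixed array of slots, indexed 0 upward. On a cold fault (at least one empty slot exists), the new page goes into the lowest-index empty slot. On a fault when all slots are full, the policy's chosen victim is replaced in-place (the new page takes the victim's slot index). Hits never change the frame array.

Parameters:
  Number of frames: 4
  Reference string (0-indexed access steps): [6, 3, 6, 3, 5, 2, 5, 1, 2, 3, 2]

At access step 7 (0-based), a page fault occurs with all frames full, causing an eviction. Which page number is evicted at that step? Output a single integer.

Step 0: ref 6 -> FAULT, frames=[6,-,-,-]
Step 1: ref 3 -> FAULT, frames=[6,3,-,-]
Step 2: ref 6 -> HIT, frames=[6,3,-,-]
Step 3: ref 3 -> HIT, frames=[6,3,-,-]
Step 4: ref 5 -> FAULT, frames=[6,3,5,-]
Step 5: ref 2 -> FAULT, frames=[6,3,5,2]
Step 6: ref 5 -> HIT, frames=[6,3,5,2]
Step 7: ref 1 -> FAULT, evict 5, frames=[6,3,1,2]
At step 7: evicted page 5

Answer: 5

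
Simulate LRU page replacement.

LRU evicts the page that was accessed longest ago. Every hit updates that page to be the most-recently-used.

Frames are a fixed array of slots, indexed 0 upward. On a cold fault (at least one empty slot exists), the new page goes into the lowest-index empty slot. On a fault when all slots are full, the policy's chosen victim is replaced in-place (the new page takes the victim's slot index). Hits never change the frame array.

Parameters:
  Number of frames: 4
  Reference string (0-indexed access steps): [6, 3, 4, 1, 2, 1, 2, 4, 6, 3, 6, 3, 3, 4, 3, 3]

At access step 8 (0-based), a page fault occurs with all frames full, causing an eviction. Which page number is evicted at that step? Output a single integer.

Step 0: ref 6 -> FAULT, frames=[6,-,-,-]
Step 1: ref 3 -> FAULT, frames=[6,3,-,-]
Step 2: ref 4 -> FAULT, frames=[6,3,4,-]
Step 3: ref 1 -> FAULT, frames=[6,3,4,1]
Step 4: ref 2 -> FAULT, evict 6, frames=[2,3,4,1]
Step 5: ref 1 -> HIT, frames=[2,3,4,1]
Step 6: ref 2 -> HIT, frames=[2,3,4,1]
Step 7: ref 4 -> HIT, frames=[2,3,4,1]
Step 8: ref 6 -> FAULT, evict 3, frames=[2,6,4,1]
At step 8: evicted page 3

Answer: 3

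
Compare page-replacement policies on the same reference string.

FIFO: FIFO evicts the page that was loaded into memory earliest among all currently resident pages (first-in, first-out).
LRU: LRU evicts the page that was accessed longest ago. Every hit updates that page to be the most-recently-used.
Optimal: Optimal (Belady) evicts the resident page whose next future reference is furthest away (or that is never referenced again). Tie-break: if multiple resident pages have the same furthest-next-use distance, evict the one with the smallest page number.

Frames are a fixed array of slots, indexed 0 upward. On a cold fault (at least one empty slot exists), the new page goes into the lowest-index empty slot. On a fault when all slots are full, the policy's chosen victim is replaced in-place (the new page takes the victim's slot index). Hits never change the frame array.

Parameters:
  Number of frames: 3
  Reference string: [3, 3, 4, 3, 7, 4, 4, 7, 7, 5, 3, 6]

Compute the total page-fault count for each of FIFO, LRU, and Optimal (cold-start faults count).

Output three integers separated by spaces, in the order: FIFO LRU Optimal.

--- FIFO ---
  step 0: ref 3 -> FAULT, frames=[3,-,-] (faults so far: 1)
  step 1: ref 3 -> HIT, frames=[3,-,-] (faults so far: 1)
  step 2: ref 4 -> FAULT, frames=[3,4,-] (faults so far: 2)
  step 3: ref 3 -> HIT, frames=[3,4,-] (faults so far: 2)
  step 4: ref 7 -> FAULT, frames=[3,4,7] (faults so far: 3)
  step 5: ref 4 -> HIT, frames=[3,4,7] (faults so far: 3)
  step 6: ref 4 -> HIT, frames=[3,4,7] (faults so far: 3)
  step 7: ref 7 -> HIT, frames=[3,4,7] (faults so far: 3)
  step 8: ref 7 -> HIT, frames=[3,4,7] (faults so far: 3)
  step 9: ref 5 -> FAULT, evict 3, frames=[5,4,7] (faults so far: 4)
  step 10: ref 3 -> FAULT, evict 4, frames=[5,3,7] (faults so far: 5)
  step 11: ref 6 -> FAULT, evict 7, frames=[5,3,6] (faults so far: 6)
  FIFO total faults: 6
--- LRU ---
  step 0: ref 3 -> FAULT, frames=[3,-,-] (faults so far: 1)
  step 1: ref 3 -> HIT, frames=[3,-,-] (faults so far: 1)
  step 2: ref 4 -> FAULT, frames=[3,4,-] (faults so far: 2)
  step 3: ref 3 -> HIT, frames=[3,4,-] (faults so far: 2)
  step 4: ref 7 -> FAULT, frames=[3,4,7] (faults so far: 3)
  step 5: ref 4 -> HIT, frames=[3,4,7] (faults so far: 3)
  step 6: ref 4 -> HIT, frames=[3,4,7] (faults so far: 3)
  step 7: ref 7 -> HIT, frames=[3,4,7] (faults so far: 3)
  step 8: ref 7 -> HIT, frames=[3,4,7] (faults so far: 3)
  step 9: ref 5 -> FAULT, evict 3, frames=[5,4,7] (faults so far: 4)
  step 10: ref 3 -> FAULT, evict 4, frames=[5,3,7] (faults so far: 5)
  step 11: ref 6 -> FAULT, evict 7, frames=[5,3,6] (faults so far: 6)
  LRU total faults: 6
--- Optimal ---
  step 0: ref 3 -> FAULT, frames=[3,-,-] (faults so far: 1)
  step 1: ref 3 -> HIT, frames=[3,-,-] (faults so far: 1)
  step 2: ref 4 -> FAULT, frames=[3,4,-] (faults so far: 2)
  step 3: ref 3 -> HIT, frames=[3,4,-] (faults so far: 2)
  step 4: ref 7 -> FAULT, frames=[3,4,7] (faults so far: 3)
  step 5: ref 4 -> HIT, frames=[3,4,7] (faults so far: 3)
  step 6: ref 4 -> HIT, frames=[3,4,7] (faults so far: 3)
  step 7: ref 7 -> HIT, frames=[3,4,7] (faults so far: 3)
  step 8: ref 7 -> HIT, frames=[3,4,7] (faults so far: 3)
  step 9: ref 5 -> FAULT, evict 4, frames=[3,5,7] (faults so far: 4)
  step 10: ref 3 -> HIT, frames=[3,5,7] (faults so far: 4)
  step 11: ref 6 -> FAULT, evict 3, frames=[6,5,7] (faults so far: 5)
  Optimal total faults: 5

Answer: 6 6 5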